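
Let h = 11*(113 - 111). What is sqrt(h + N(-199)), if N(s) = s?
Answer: I*sqrt(177) ≈ 13.304*I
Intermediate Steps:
h = 22 (h = 11*2 = 22)
sqrt(h + N(-199)) = sqrt(22 - 199) = sqrt(-177) = I*sqrt(177)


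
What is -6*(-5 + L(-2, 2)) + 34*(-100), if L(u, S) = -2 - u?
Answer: -3370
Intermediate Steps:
-6*(-5 + L(-2, 2)) + 34*(-100) = -6*(-5 + (-2 - 1*(-2))) + 34*(-100) = -6*(-5 + (-2 + 2)) - 3400 = -6*(-5 + 0) - 3400 = -6*(-5) - 3400 = 30 - 3400 = -3370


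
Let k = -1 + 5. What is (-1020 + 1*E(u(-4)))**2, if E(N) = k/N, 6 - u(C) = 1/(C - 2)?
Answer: 1422496656/1369 ≈ 1.0391e+6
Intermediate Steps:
k = 4
u(C) = 6 - 1/(-2 + C) (u(C) = 6 - 1/(C - 2) = 6 - 1/(-2 + C))
E(N) = 4/N
(-1020 + 1*E(u(-4)))**2 = (-1020 + 1*(4/(((-13 + 6*(-4))/(-2 - 4)))))**2 = (-1020 + 1*(4/(((-13 - 24)/(-6)))))**2 = (-1020 + 1*(4/((-1/6*(-37)))))**2 = (-1020 + 1*(4/(37/6)))**2 = (-1020 + 1*(4*(6/37)))**2 = (-1020 + 1*(24/37))**2 = (-1020 + 24/37)**2 = (-37716/37)**2 = 1422496656/1369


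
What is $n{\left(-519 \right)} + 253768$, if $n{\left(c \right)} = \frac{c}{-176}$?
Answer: $\frac{44663687}{176} \approx 2.5377 \cdot 10^{5}$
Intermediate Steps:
$n{\left(c \right)} = - \frac{c}{176}$ ($n{\left(c \right)} = c \left(- \frac{1}{176}\right) = - \frac{c}{176}$)
$n{\left(-519 \right)} + 253768 = \left(- \frac{1}{176}\right) \left(-519\right) + 253768 = \frac{519}{176} + 253768 = \frac{44663687}{176}$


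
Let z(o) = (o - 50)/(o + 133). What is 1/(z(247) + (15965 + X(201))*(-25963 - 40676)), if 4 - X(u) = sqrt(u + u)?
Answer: -153664442705540/163523017510312183473889 - 9622671600*sqrt(402)/163523017510312183473889 ≈ -9.4089e-10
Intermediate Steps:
z(o) = (-50 + o)/(133 + o)
X(u) = 4 - sqrt(2)*sqrt(u) (X(u) = 4 - sqrt(u + u) = 4 - sqrt(2*u) = 4 - sqrt(2)*sqrt(u))
1/(z(247) + (15965 + X(201))*(-25963 - 40676)) = 1/((-50 + 247)/(133 + 247) + (15965 + (4 - sqrt(2)*sqrt(201)))*(-25963 - 40676)) = 1/(197/380 + (15965 + (4 - sqrt(402)))*(-66639)) = 1/((1/380)*197 + (15969 - sqrt(402))*(-66639)) = 1/(197/380 + (-1064158191 + 66639*sqrt(402))) = 1/(-404380112383/380 + 66639*sqrt(402))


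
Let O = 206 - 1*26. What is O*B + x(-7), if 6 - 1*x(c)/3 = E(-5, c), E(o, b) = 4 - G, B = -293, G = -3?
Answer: -52743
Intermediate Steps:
O = 180 (O = 206 - 26 = 180)
E(o, b) = 7 (E(o, b) = 4 - 1*(-3) = 4 + 3 = 7)
x(c) = -3 (x(c) = 18 - 3*7 = 18 - 21 = -3)
O*B + x(-7) = 180*(-293) - 3 = -52740 - 3 = -52743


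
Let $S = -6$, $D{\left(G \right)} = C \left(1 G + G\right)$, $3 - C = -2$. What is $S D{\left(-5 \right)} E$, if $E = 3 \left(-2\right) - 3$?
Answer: $-2700$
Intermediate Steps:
$C = 5$ ($C = 3 - -2 = 3 + 2 = 5$)
$D{\left(G \right)} = 10 G$ ($D{\left(G \right)} = 5 \left(1 G + G\right) = 5 \left(G + G\right) = 5 \cdot 2 G = 10 G$)
$E = -9$ ($E = -6 - 3 = -9$)
$S D{\left(-5 \right)} E = - 6 \cdot 10 \left(-5\right) \left(-9\right) = \left(-6\right) \left(-50\right) \left(-9\right) = 300 \left(-9\right) = -2700$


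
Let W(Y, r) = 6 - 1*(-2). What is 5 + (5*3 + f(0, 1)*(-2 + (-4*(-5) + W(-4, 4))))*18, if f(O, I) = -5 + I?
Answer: -1597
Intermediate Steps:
W(Y, r) = 8 (W(Y, r) = 6 + 2 = 8)
5 + (5*3 + f(0, 1)*(-2 + (-4*(-5) + W(-4, 4))))*18 = 5 + (5*3 + (-5 + 1)*(-2 + (-4*(-5) + 8)))*18 = 5 + (15 - 4*(-2 + (20 + 8)))*18 = 5 + (15 - 4*(-2 + 28))*18 = 5 + (15 - 4*26)*18 = 5 + (15 - 104)*18 = 5 - 89*18 = 5 - 1602 = -1597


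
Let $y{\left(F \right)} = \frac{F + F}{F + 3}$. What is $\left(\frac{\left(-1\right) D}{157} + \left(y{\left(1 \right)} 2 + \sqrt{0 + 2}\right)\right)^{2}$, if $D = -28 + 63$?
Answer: $\frac{64182}{24649} + \frac{244 \sqrt{2}}{157} \approx 4.8017$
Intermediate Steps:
$D = 35$
$y{\left(F \right)} = \frac{2 F}{3 + F}$
$\left(\frac{\left(-1\right) D}{157} + \left(y{\left(1 \right)} 2 + \sqrt{0 + 2}\right)\right)^{2} = \left(\frac{\left(-1\right) 35}{157} + \left(2 \cdot 1 \frac{1}{3 + 1} \cdot 2 + \sqrt{0 + 2}\right)\right)^{2} = \left(\left(-35\right) \frac{1}{157} + \left(2 \cdot 1 \cdot \frac{1}{4} \cdot 2 + \sqrt{2}\right)\right)^{2} = \left(- \frac{35}{157} + \left(2 \cdot 1 \cdot \frac{1}{4} \cdot 2 + \sqrt{2}\right)\right)^{2} = \left(- \frac{35}{157} + \left(\frac{1}{2} \cdot 2 + \sqrt{2}\right)\right)^{2} = \left(- \frac{35}{157} + \left(1 + \sqrt{2}\right)\right)^{2} = \left(\frac{122}{157} + \sqrt{2}\right)^{2}$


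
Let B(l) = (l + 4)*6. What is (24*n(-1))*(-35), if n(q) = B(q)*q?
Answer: 15120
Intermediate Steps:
B(l) = 24 + 6*l (B(l) = (4 + l)*6 = 24 + 6*l)
n(q) = q*(24 + 6*q) (n(q) = (24 + 6*q)*q = q*(24 + 6*q))
(24*n(-1))*(-35) = (24*(6*(-1)*(4 - 1)))*(-35) = (24*(6*(-1)*3))*(-35) = (24*(-18))*(-35) = -432*(-35) = 15120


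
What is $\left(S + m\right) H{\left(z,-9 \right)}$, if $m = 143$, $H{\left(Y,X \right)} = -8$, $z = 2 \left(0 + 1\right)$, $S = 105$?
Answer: $-1984$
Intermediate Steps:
$z = 2$ ($z = 2 \cdot 1 = 2$)
$\left(S + m\right) H{\left(z,-9 \right)} = \left(105 + 143\right) \left(-8\right) = 248 \left(-8\right) = -1984$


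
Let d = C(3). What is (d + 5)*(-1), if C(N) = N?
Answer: -8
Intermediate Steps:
d = 3
(d + 5)*(-1) = (3 + 5)*(-1) = 8*(-1) = -8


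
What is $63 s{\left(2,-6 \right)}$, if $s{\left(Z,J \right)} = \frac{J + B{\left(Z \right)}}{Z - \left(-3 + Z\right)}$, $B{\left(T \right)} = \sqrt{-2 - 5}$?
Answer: $-126 + 21 i \sqrt{7} \approx -126.0 + 55.561 i$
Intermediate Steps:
$B{\left(T \right)} = i \sqrt{7}$ ($B{\left(T \right)} = \sqrt{-7} = i \sqrt{7}$)
$s{\left(Z,J \right)} = \frac{J}{3} + \frac{i \sqrt{7}}{3}$ ($s{\left(Z,J \right)} = \frac{J + i \sqrt{7}}{Z - \left(-3 + Z\right)} = \frac{J + i \sqrt{7}}{3} = \left(J + i \sqrt{7}\right) \frac{1}{3} = \frac{J}{3} + \frac{i \sqrt{7}}{3}$)
$63 s{\left(2,-6 \right)} = 63 \left(\frac{1}{3} \left(-6\right) + \frac{i \sqrt{7}}{3}\right) = 63 \left(-2 + \frac{i \sqrt{7}}{3}\right) = -126 + 21 i \sqrt{7}$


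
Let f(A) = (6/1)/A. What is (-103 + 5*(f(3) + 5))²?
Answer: 4624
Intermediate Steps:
f(A) = 6/A (f(A) = (6*1)/A = 6/A)
(-103 + 5*(f(3) + 5))² = (-103 + 5*(6/3 + 5))² = (-103 + 5*(6*(⅓) + 5))² = (-103 + 5*(2 + 5))² = (-103 + 5*7)² = (-103 + 35)² = (-68)² = 4624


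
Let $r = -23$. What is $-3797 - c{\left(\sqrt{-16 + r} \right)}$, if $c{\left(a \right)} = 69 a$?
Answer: $-3797 - 69 i \sqrt{39} \approx -3797.0 - 430.9 i$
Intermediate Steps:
$-3797 - c{\left(\sqrt{-16 + r} \right)} = -3797 - 69 \sqrt{-16 - 23} = -3797 - 69 \sqrt{-39} = -3797 - 69 i \sqrt{39}$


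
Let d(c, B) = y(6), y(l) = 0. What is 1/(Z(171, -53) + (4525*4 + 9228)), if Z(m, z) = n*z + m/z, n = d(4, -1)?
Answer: 53/1448213 ≈ 3.6597e-5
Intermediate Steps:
d(c, B) = 0
n = 0
Z(m, z) = m/z (Z(m, z) = 0*z + m/z = 0 + m/z = m/z)
1/(Z(171, -53) + (4525*4 + 9228)) = 1/(171/(-53) + (4525*4 + 9228)) = 1/(171*(-1/53) + (18100 + 9228)) = 1/(-171/53 + 27328) = 1/(1448213/53) = 53/1448213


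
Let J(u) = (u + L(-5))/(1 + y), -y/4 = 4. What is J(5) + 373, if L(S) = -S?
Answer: 1117/3 ≈ 372.33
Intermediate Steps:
y = -16 (y = -4*4 = -16)
J(u) = -1/3 - u/15 (J(u) = (u - 1*(-5))/(1 - 16) = (u + 5)/(-15) = (5 + u)*(-1/15) = -1/3 - u/15)
J(5) + 373 = (-1/3 - 1/15*5) + 373 = (-1/3 - 1/3) + 373 = -2/3 + 373 = 1117/3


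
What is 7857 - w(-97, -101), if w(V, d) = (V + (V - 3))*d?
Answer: -12040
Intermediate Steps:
w(V, d) = d*(-3 + 2*V) (w(V, d) = (V + (-3 + V))*d = (-3 + 2*V)*d = d*(-3 + 2*V))
7857 - w(-97, -101) = 7857 - (-101)*(-3 + 2*(-97)) = 7857 - (-101)*(-3 - 194) = 7857 - (-101)*(-197) = 7857 - 1*19897 = 7857 - 19897 = -12040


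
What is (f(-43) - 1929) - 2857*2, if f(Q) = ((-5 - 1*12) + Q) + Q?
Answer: -7746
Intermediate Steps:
f(Q) = -17 + 2*Q (f(Q) = ((-5 - 12) + Q) + Q = (-17 + Q) + Q = -17 + 2*Q)
(f(-43) - 1929) - 2857*2 = ((-17 + 2*(-43)) - 1929) - 2857*2 = ((-17 - 86) - 1929) - 5714 = (-103 - 1929) - 5714 = -2032 - 5714 = -7746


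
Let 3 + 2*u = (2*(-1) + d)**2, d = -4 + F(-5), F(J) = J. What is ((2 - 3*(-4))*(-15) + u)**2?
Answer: 22801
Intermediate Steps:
d = -9 (d = -4 - 5 = -9)
u = 59 (u = -3/2 + (2*(-1) - 9)**2/2 = -3/2 + (-2 - 9)**2/2 = -3/2 + (1/2)*(-11)**2 = -3/2 + (1/2)*121 = -3/2 + 121/2 = 59)
((2 - 3*(-4))*(-15) + u)**2 = ((2 - 3*(-4))*(-15) + 59)**2 = ((2 + 12)*(-15) + 59)**2 = (14*(-15) + 59)**2 = (-210 + 59)**2 = (-151)**2 = 22801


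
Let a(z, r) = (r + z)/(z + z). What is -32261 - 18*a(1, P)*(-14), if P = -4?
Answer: -32639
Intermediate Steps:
a(z, r) = (r + z)/(2*z) (a(z, r) = (r + z)/((2*z)) = (r + z)*(1/(2*z)) = (r + z)/(2*z))
-32261 - 18*a(1, P)*(-14) = -32261 - 18*((1/2)*(-4 + 1)/1)*(-14) = -32261 - 18*((1/2)*1*(-3))*(-14) = -32261 - 18*(-3/2)*(-14) = -32261 - (-27)*(-14) = -32261 - 1*378 = -32261 - 378 = -32639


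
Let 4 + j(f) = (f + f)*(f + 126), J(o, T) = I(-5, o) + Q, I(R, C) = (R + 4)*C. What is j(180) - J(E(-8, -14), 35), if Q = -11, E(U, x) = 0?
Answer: 110167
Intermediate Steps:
I(R, C) = C*(4 + R) (I(R, C) = (4 + R)*C = C*(4 + R))
J(o, T) = -11 - o (J(o, T) = o*(4 - 5) - 11 = o*(-1) - 11 = -o - 11 = -11 - o)
j(f) = -4 + 2*f*(126 + f) (j(f) = -4 + (f + f)*(f + 126) = -4 + (2*f)*(126 + f) = -4 + 2*f*(126 + f))
j(180) - J(E(-8, -14), 35) = (-4 + 2*180² + 252*180) - (-11 - 1*0) = (-4 + 2*32400 + 45360) - (-11 + 0) = (-4 + 64800 + 45360) - 1*(-11) = 110156 + 11 = 110167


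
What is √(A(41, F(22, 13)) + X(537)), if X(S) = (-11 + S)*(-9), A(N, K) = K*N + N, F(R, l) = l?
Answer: 8*I*√65 ≈ 64.498*I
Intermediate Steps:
A(N, K) = N + K*N
X(S) = 99 - 9*S
√(A(41, F(22, 13)) + X(537)) = √(41*(1 + 13) + (99 - 9*537)) = √(41*14 + (99 - 4833)) = √(574 - 4734) = √(-4160) = 8*I*√65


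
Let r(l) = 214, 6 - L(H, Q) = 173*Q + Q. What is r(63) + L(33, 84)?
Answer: -14396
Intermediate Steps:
L(H, Q) = 6 - 174*Q (L(H, Q) = 6 - (173*Q + Q) = 6 - 174*Q)
r(63) + L(33, 84) = 214 + (6 - 174*84) = 214 + (6 - 14616) = 214 - 14610 = -14396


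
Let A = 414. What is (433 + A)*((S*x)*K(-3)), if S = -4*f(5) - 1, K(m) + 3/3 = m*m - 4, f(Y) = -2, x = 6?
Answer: 142296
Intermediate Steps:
K(m) = -5 + m² (K(m) = -1 + (m*m - 4) = -1 + (m² - 4) = -1 + (-4 + m²) = -5 + m²)
S = 7 (S = -4*(-2) - 1 = 8 - 1 = 7)
(433 + A)*((S*x)*K(-3)) = (433 + 414)*((7*6)*(-5 + (-3)²)) = 847*(42*(-5 + 9)) = 847*(42*4) = 847*168 = 142296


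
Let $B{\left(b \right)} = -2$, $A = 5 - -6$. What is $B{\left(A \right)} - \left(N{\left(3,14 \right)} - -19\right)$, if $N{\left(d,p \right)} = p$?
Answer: $-35$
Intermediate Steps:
$A = 11$ ($A = 5 + 6 = 11$)
$B{\left(A \right)} - \left(N{\left(3,14 \right)} - -19\right) = -2 - \left(14 - -19\right) = -2 - \left(14 + 19\right) = -2 - 33 = -35$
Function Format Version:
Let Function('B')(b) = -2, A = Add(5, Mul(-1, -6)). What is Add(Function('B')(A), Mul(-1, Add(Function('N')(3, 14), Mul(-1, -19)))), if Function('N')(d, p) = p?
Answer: -35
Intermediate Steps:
A = 11 (A = Add(5, 6) = 11)
Add(Function('B')(A), Mul(-1, Add(Function('N')(3, 14), Mul(-1, -19)))) = Add(-2, Mul(-1, Add(14, Mul(-1, -19)))) = Add(-2, Mul(-1, Add(14, 19))) = Add(-2, Mul(-1, 33)) = Add(-2, -33) = -35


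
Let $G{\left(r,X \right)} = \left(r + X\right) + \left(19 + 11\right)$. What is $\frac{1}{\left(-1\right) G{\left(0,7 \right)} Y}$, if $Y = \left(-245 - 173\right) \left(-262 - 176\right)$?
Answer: $- \frac{1}{6774108} \approx -1.4762 \cdot 10^{-7}$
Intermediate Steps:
$G{\left(r,X \right)} = 30 + X + r$ ($G{\left(r,X \right)} = \left(X + r\right) + 30 = 30 + X + r$)
$Y = 183084$ ($Y = \left(-418\right) \left(-438\right) = 183084$)
$\frac{1}{\left(-1\right) G{\left(0,7 \right)} Y} = \frac{1}{\left(-1\right) \left(30 + 7 + 0\right) 183084} = \frac{1}{\left(-1\right) 37 \cdot 183084} = \frac{1}{\left(-1\right) 6774108} = \frac{1}{-6774108} = - \frac{1}{6774108}$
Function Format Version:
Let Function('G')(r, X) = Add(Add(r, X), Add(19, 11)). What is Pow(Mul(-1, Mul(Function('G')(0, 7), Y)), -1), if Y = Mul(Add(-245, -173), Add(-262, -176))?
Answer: Rational(-1, 6774108) ≈ -1.4762e-7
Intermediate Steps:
Function('G')(r, X) = Add(30, X, r) (Function('G')(r, X) = Add(Add(X, r), 30) = Add(30, X, r))
Y = 183084 (Y = Mul(-418, -438) = 183084)
Pow(Mul(-1, Mul(Function('G')(0, 7), Y)), -1) = Pow(Mul(-1, Mul(Add(30, 7, 0), 183084)), -1) = Pow(Mul(-1, Mul(37, 183084)), -1) = Pow(Mul(-1, 6774108), -1) = Pow(-6774108, -1) = Rational(-1, 6774108)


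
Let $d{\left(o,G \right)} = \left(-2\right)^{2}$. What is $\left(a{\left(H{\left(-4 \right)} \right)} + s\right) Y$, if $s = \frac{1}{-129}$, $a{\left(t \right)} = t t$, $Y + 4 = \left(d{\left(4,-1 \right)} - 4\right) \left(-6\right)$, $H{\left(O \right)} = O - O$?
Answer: $\frac{4}{129} \approx 0.031008$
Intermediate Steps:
$d{\left(o,G \right)} = 4$
$H{\left(O \right)} = 0$
$Y = -4$ ($Y = -4 + \left(4 - 4\right) \left(-6\right) = -4 + 0 \left(-6\right) = -4 + 0 = -4$)
$a{\left(t \right)} = t^{2}$
$s = - \frac{1}{129} \approx -0.0077519$
$\left(a{\left(H{\left(-4 \right)} \right)} + s\right) Y = \left(0^{2} - \frac{1}{129}\right) \left(-4\right) = \left(0 - \frac{1}{129}\right) \left(-4\right) = \left(- \frac{1}{129}\right) \left(-4\right) = \frac{4}{129}$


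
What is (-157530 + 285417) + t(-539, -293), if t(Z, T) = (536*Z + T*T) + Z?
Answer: -75707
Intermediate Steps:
t(Z, T) = T² + 537*Z (t(Z, T) = (536*Z + T²) + Z = (T² + 536*Z) + Z = T² + 537*Z)
(-157530 + 285417) + t(-539, -293) = (-157530 + 285417) + ((-293)² + 537*(-539)) = 127887 + (85849 - 289443) = 127887 - 203594 = -75707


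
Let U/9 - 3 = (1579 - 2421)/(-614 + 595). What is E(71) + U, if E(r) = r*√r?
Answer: 8091/19 + 71*√71 ≈ 1024.1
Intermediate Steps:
E(r) = r^(3/2)
U = 8091/19 (U = 27 + 9*((1579 - 2421)/(-614 + 595)) = 27 + 9*(-842/(-19)) = 27 + 9*(-842*(-1/19)) = 27 + 9*(842/19) = 27 + 7578/19 = 8091/19 ≈ 425.84)
E(71) + U = 71^(3/2) + 8091/19 = 71*√71 + 8091/19 = 8091/19 + 71*√71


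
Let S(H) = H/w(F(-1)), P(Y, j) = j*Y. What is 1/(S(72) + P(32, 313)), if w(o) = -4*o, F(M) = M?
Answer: 1/10034 ≈ 9.9661e-5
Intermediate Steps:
P(Y, j) = Y*j
S(H) = H/4 (S(H) = H/((-4*(-1))) = H/4)
1/(S(72) + P(32, 313)) = 1/((¼)*72 + 32*313) = 1/(18 + 10016) = 1/10034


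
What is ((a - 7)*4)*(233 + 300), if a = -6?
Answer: -27716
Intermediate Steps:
((a - 7)*4)*(233 + 300) = ((-6 - 7)*4)*(233 + 300) = -13*4*533 = -52*533 = -27716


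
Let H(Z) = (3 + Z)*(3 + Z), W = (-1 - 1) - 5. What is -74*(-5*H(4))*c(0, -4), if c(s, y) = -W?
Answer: 126910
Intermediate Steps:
W = -7 (W = -2 - 5 = -7)
c(s, y) = 7 (c(s, y) = -1*(-7) = 7)
H(Z) = (3 + Z)²
-74*(-5*H(4))*c(0, -4) = -74*(-5*(3 + 4)²)*7 = -74*(-5*7²)*7 = -74*(-5*49)*7 = -(-18130)*7 = -74*(-1715) = 126910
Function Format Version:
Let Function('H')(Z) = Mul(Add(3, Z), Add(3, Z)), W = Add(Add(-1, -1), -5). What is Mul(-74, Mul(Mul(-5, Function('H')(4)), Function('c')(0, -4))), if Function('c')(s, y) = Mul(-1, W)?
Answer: 126910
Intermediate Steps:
W = -7 (W = Add(-2, -5) = -7)
Function('c')(s, y) = 7 (Function('c')(s, y) = Mul(-1, -7) = 7)
Function('H')(Z) = Pow(Add(3, Z), 2)
Mul(-74, Mul(Mul(-5, Function('H')(4)), Function('c')(0, -4))) = Mul(-74, Mul(Mul(-5, Pow(Add(3, 4), 2)), 7)) = Mul(-74, Mul(Mul(-5, Pow(7, 2)), 7)) = Mul(-74, Mul(Mul(-5, 49), 7)) = Mul(-74, Mul(-245, 7)) = Mul(-74, -1715) = 126910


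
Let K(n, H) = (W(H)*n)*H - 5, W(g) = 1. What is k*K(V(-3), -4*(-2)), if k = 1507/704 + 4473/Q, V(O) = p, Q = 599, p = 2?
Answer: 4051685/38336 ≈ 105.69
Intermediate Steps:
V(O) = 2
K(n, H) = -5 + H*n (K(n, H) = (1*n)*H - 5 = n*H - 5 = H*n - 5 = -5 + H*n)
k = 368335/38336 (k = 1507/704 + 4473/599 = 1507*(1/704) + 4473*(1/599) = 137/64 + 4473/599 = 368335/38336 ≈ 9.6081)
k*K(V(-3), -4*(-2)) = 368335*(-5 - 4*(-2)*2)/38336 = 368335*(-5 + 8*2)/38336 = 368335*(-5 + 16)/38336 = (368335/38336)*11 = 4051685/38336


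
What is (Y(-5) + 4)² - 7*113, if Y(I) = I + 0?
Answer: -790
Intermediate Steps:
Y(I) = I
(Y(-5) + 4)² - 7*113 = (-5 + 4)² - 7*113 = (-1)² - 791 = 1 - 791 = -790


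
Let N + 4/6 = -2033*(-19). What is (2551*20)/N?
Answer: 153060/115879 ≈ 1.3209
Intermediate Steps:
N = 115879/3 (N = -2/3 - 2033*(-19) = -2/3 + 38627 = 115879/3 ≈ 38626.)
(2551*20)/N = (2551*20)/(115879/3) = 51020*(3/115879) = 153060/115879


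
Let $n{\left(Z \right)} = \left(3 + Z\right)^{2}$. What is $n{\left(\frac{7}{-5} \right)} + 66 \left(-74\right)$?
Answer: $- \frac{122036}{25} \approx -4881.4$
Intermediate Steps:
$n{\left(\frac{7}{-5} \right)} + 66 \left(-74\right) = \left(3 + \frac{7}{-5}\right)^{2} + 66 \left(-74\right) = \left(3 + 7 \left(- \frac{1}{5}\right)\right)^{2} - 4884 = \left(3 - \frac{7}{5}\right)^{2} - 4884 = \left(\frac{8}{5}\right)^{2} - 4884 = \frac{64}{25} - 4884 = - \frac{122036}{25}$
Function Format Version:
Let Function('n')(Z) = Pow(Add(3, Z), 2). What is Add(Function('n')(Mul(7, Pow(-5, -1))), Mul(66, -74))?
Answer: Rational(-122036, 25) ≈ -4881.4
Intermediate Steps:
Add(Function('n')(Mul(7, Pow(-5, -1))), Mul(66, -74)) = Add(Pow(Add(3, Mul(7, Pow(-5, -1))), 2), Mul(66, -74)) = Add(Pow(Add(3, Mul(7, Rational(-1, 5))), 2), -4884) = Add(Pow(Add(3, Rational(-7, 5)), 2), -4884) = Add(Pow(Rational(8, 5), 2), -4884) = Add(Rational(64, 25), -4884) = Rational(-122036, 25)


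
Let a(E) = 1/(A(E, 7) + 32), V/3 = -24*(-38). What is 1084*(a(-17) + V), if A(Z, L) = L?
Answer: 115668220/39 ≈ 2.9659e+6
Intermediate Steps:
V = 2736 (V = 3*(-24*(-38)) = 3*912 = 2736)
a(E) = 1/39 (a(E) = 1/(7 + 32) = 1/39)
1084*(a(-17) + V) = 1084*(1/39 + 2736) = 1084*(106705/39) = 115668220/39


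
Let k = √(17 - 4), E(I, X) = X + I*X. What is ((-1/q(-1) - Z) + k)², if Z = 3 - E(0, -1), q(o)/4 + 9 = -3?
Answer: 66433/2304 - 191*√13/24 ≈ 0.13959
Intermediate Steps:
q(o) = -48 (q(o) = -36 + 4*(-3) = -36 - 12 = -48)
k = √13 ≈ 3.6056
Z = 4 (Z = 3 - (-1)*(1 + 0) = 3 - (-1) = 3 - 1*(-1) = 3 + 1 = 4)
((-1/q(-1) - Z) + k)² = ((-1/(-48) - 1*4) + √13)² = ((-1*(-1/48) - 4) + √13)² = ((1/48 - 4) + √13)² = (-191/48 + √13)²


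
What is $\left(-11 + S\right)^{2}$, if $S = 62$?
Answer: $2601$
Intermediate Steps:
$\left(-11 + S\right)^{2} = \left(-11 + 62\right)^{2} = 51^{2} = 2601$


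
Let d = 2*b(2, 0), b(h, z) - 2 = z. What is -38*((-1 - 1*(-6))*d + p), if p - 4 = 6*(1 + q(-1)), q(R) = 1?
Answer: -1368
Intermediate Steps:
p = 16 (p = 4 + 6*(1 + 1) = 4 + 6*2 = 4 + 12 = 16)
b(h, z) = 2 + z
d = 4 (d = 2*(2 + 0) = 2*2 = 4)
-38*((-1 - 1*(-6))*d + p) = -38*((-1 - 1*(-6))*4 + 16) = -38*((-1 + 6)*4 + 16) = -38*(5*4 + 16) = -38*(20 + 16) = -38*36 = -1368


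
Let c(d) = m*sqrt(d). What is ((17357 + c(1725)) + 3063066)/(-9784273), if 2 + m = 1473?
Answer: -3080423/9784273 - 7355*sqrt(69)/9784273 ≈ -0.32108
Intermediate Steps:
m = 1471 (m = -2 + 1473 = 1471)
c(d) = 1471*sqrt(d)
((17357 + c(1725)) + 3063066)/(-9784273) = ((17357 + 1471*sqrt(1725)) + 3063066)/(-9784273) = ((17357 + 1471*(5*sqrt(69))) + 3063066)*(-1/9784273) = ((17357 + 7355*sqrt(69)) + 3063066)*(-1/9784273) = (3080423 + 7355*sqrt(69))*(-1/9784273) = -3080423/9784273 - 7355*sqrt(69)/9784273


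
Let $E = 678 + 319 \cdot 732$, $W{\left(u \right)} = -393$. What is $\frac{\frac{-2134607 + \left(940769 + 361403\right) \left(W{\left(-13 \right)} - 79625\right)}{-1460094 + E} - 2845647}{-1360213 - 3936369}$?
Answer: $\frac{3384302088773}{6493122246456} \approx 0.52121$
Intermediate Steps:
$E = 234186$ ($E = 678 + 233508 = 234186$)
$\frac{\frac{-2134607 + \left(940769 + 361403\right) \left(W{\left(-13 \right)} - 79625\right)}{-1460094 + E} - 2845647}{-1360213 - 3936369} = \frac{\frac{-2134607 + \left(940769 + 361403\right) \left(-393 - 79625\right)}{-1460094 + 234186} - 2845647}{-1360213 - 3936369} = \frac{\frac{-2134607 + 1302172 \left(-80018\right)}{-1225908} - 2845647}{-5296582} = \left(\left(-2134607 - 104197199096\right) \left(- \frac{1}{1225908}\right) - 2845647\right) \left(- \frac{1}{5296582}\right) = \left(\left(-104199333703\right) \left(- \frac{1}{1225908}\right) - 2845647\right) \left(- \frac{1}{5296582}\right) = \left(\frac{104199333703}{1225908} - 2845647\right) \left(- \frac{1}{5296582}\right) = \left(- \frac{3384302088773}{1225908}\right) \left(- \frac{1}{5296582}\right) = \frac{3384302088773}{6493122246456}$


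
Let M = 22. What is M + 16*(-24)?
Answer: -362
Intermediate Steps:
M + 16*(-24) = 22 + 16*(-24) = 22 - 384 = -362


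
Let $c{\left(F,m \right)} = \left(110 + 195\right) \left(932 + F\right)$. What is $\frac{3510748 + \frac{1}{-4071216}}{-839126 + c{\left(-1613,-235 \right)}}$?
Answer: $- \frac{14293013429567}{4261875116496} \approx -3.3537$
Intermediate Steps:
$c{\left(F,m \right)} = 284260 + 305 F$ ($c{\left(F,m \right)} = 305 \left(932 + F\right) = 284260 + 305 F$)
$\frac{3510748 + \frac{1}{-4071216}}{-839126 + c{\left(-1613,-235 \right)}} = \frac{3510748 + \frac{1}{-4071216}}{-839126 + \left(284260 + 305 \left(-1613\right)\right)} = \frac{3510748 - \frac{1}{4071216}}{-839126 + \left(284260 - 491965\right)} = \frac{14293013429567}{4071216 \left(-839126 - 207705\right)} = \frac{14293013429567}{4071216 \left(-1046831\right)} = \frac{14293013429567}{4071216} \left(- \frac{1}{1046831}\right) = - \frac{14293013429567}{4261875116496}$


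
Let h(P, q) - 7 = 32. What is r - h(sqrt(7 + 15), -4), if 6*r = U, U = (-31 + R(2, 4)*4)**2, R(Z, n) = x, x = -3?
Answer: 1615/6 ≈ 269.17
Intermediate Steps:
h(P, q) = 39 (h(P, q) = 7 + 32 = 39)
R(Z, n) = -3
U = 1849 (U = (-31 - 3*4)**2 = (-31 - 12)**2 = (-43)**2 = 1849)
r = 1849/6 (r = (1/6)*1849 = 1849/6 ≈ 308.17)
r - h(sqrt(7 + 15), -4) = 1849/6 - 1*39 = 1849/6 - 39 = 1615/6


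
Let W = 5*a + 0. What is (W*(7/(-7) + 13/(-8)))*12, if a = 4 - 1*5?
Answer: 315/2 ≈ 157.50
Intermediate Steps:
a = -1 (a = 4 - 5 = -1)
W = -5 (W = 5*(-1) + 0 = -5 + 0 = -5)
(W*(7/(-7) + 13/(-8)))*12 = -5*(7/(-7) + 13/(-8))*12 = -5*(7*(-1/7) + 13*(-1/8))*12 = -5*(-1 - 13/8)*12 = -5*(-21/8)*12 = (105/8)*12 = 315/2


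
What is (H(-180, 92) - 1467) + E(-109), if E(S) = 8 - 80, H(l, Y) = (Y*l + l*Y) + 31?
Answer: -34628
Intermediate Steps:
H(l, Y) = 31 + 2*Y*l (H(l, Y) = (Y*l + Y*l) + 31 = 2*Y*l + 31 = 31 + 2*Y*l)
E(S) = -72
(H(-180, 92) - 1467) + E(-109) = ((31 + 2*92*(-180)) - 1467) - 72 = ((31 - 33120) - 1467) - 72 = (-33089 - 1467) - 72 = -34556 - 72 = -34628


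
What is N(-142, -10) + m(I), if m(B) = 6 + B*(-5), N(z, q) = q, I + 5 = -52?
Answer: 281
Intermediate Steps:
I = -57 (I = -5 - 52 = -57)
m(B) = 6 - 5*B
N(-142, -10) + m(I) = -10 + (6 - 5*(-57)) = -10 + (6 + 285) = -10 + 291 = 281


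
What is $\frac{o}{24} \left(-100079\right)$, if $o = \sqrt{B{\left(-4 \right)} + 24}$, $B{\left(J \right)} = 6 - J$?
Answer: $- \frac{100079 \sqrt{34}}{24} \approx -24315.0$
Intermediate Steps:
$o = \sqrt{34}$ ($o = \sqrt{\left(6 - -4\right) + 24} = \sqrt{\left(6 + 4\right) + 24} = \sqrt{10 + 24} = \sqrt{34} \approx 5.8309$)
$\frac{o}{24} \left(-100079\right) = \frac{\sqrt{34}}{24} \left(-100079\right) = - \frac{100079 \sqrt{34}}{24}$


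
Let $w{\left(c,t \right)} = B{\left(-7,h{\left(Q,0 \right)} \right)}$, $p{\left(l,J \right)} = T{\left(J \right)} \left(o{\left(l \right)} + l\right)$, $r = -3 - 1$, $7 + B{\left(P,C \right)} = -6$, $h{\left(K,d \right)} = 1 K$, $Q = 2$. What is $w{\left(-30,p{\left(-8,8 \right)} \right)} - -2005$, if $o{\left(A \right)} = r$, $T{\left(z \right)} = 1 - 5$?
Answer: $1992$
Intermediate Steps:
$h{\left(K,d \right)} = K$
$T{\left(z \right)} = -4$ ($T{\left(z \right)} = 1 - 5 = -4$)
$B{\left(P,C \right)} = -13$ ($B{\left(P,C \right)} = -7 - 6 = -13$)
$r = -4$ ($r = -3 - 1 = -4$)
$o{\left(A \right)} = -4$
$p{\left(l,J \right)} = 16 - 4 l$ ($p{\left(l,J \right)} = - 4 \left(-4 + l\right) = 16 - 4 l$)
$w{\left(c,t \right)} = -13$
$w{\left(-30,p{\left(-8,8 \right)} \right)} - -2005 = -13 - -2005 = -13 + 2005 = 1992$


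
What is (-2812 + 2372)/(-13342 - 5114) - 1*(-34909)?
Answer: 80535118/2307 ≈ 34909.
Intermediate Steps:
(-2812 + 2372)/(-13342 - 5114) - 1*(-34909) = -440/(-18456) + 34909 = -440*(-1/18456) + 34909 = 55/2307 + 34909 = 80535118/2307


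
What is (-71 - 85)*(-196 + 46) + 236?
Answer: 23636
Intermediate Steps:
(-71 - 85)*(-196 + 46) + 236 = -156*(-150) + 236 = 23400 + 236 = 23636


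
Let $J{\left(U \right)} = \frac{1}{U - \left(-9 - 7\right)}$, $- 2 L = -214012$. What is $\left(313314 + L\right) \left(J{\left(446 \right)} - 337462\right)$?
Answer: $- \frac{32765508220880}{231} \approx -1.4184 \cdot 10^{11}$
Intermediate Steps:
$L = 107006$ ($L = \left(- \frac{1}{2}\right) \left(-214012\right) = 107006$)
$J{\left(U \right)} = \frac{1}{16 + U}$ ($J{\left(U \right)} = \frac{1}{U - -16} = \frac{1}{U + 16} = \frac{1}{16 + U}$)
$\left(313314 + L\right) \left(J{\left(446 \right)} - 337462\right) = \left(313314 + 107006\right) \left(\frac{1}{16 + 446} - 337462\right) = 420320 \left(\frac{1}{462} - 337462\right) = 420320 \left(- \frac{155907443}{462}\right) = - \frac{32765508220880}{231}$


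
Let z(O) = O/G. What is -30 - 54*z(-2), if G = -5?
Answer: -258/5 ≈ -51.600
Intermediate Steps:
z(O) = -O/5 (z(O) = O/(-5) = O*(-⅕) = -O/5)
-30 - 54*z(-2) = -30 - 54*(-⅕*(-2)) = -30 - 54*2/5 = -30 - 1*108/5 = -30 - 108/5 = -258/5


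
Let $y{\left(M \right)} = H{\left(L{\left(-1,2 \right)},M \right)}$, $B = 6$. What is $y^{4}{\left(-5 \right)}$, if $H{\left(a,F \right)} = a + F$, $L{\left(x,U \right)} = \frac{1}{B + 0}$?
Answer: $\frac{707281}{1296} \approx 545.74$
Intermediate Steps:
$L{\left(x,U \right)} = \frac{1}{6}$ ($L{\left(x,U \right)} = \frac{1}{6 + 0} = \frac{1}{6}$)
$H{\left(a,F \right)} = F + a$
$y{\left(M \right)} = \frac{1}{6} + M$ ($y{\left(M \right)} = M + \frac{1}{6} = \frac{1}{6} + M$)
$y^{4}{\left(-5 \right)} = \left(\frac{1}{6} - 5\right)^{4} = \left(- \frac{29}{6}\right)^{4} = \frac{707281}{1296}$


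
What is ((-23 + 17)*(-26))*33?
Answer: 5148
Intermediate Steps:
((-23 + 17)*(-26))*33 = -6*(-26)*33 = 156*33 = 5148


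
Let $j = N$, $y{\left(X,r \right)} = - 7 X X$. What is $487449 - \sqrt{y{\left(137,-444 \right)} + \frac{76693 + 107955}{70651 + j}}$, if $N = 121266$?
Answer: $487449 - \frac{i \sqrt{4839080941031271}}{191917} \approx 4.8745 \cdot 10^{5} - 362.47 i$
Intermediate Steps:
$y{\left(X,r \right)} = - 7 X^{2}$
$j = 121266$
$487449 - \sqrt{y{\left(137,-444 \right)} + \frac{76693 + 107955}{70651 + j}} = 487449 - \sqrt{- 7 \cdot 137^{2} + \frac{76693 + 107955}{70651 + 121266}} = 487449 - \sqrt{\left(-7\right) 18769 + \frac{184648}{191917}} = 487449 - \sqrt{-131383 + 184648 \cdot \frac{1}{191917}} = 487449 - \sqrt{-131383 + \frac{184648}{191917}} = 487449 - \sqrt{- \frac{25214446563}{191917}} = 487449 - \frac{i \sqrt{4839080941031271}}{191917}$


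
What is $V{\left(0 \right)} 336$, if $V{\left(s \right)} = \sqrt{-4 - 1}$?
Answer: $336 i \sqrt{5} \approx 751.32 i$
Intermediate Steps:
$V{\left(s \right)} = i \sqrt{5}$ ($V{\left(s \right)} = \sqrt{-5} = i \sqrt{5}$)
$V{\left(0 \right)} 336 = i \sqrt{5} \cdot 336 = 336 i \sqrt{5}$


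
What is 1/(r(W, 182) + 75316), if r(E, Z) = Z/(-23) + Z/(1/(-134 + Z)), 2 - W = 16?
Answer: 23/1933014 ≈ 1.1899e-5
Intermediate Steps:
W = -14 (W = 2 - 1*16 = 2 - 16 = -14)
r(E, Z) = -Z/23 + Z*(-134 + Z) (r(E, Z) = Z*(-1/23) + Z*(-134 + Z) = -Z/23 + Z*(-134 + Z))
1/(r(W, 182) + 75316) = 1/((1/23)*182*(-3083 + 23*182) + 75316) = 1/((1/23)*182*(-3083 + 4186) + 75316) = 1/((1/23)*182*1103 + 75316) = 1/(200746/23 + 75316) = 1/(1933014/23) = 23/1933014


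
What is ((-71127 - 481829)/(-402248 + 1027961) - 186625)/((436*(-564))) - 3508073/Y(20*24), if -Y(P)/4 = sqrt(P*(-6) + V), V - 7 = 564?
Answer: 116774241581/153865329552 - 3508073*I*sqrt(2309)/9236 ≈ 0.75894 - 18251.0*I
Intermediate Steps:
V = 571 (V = 7 + 564 = 571)
Y(P) = -4*sqrt(571 - 6*P) (Y(P) = -4*sqrt(P*(-6) + 571) = -4*sqrt(-6*P + 571) = -4*sqrt(571 - 6*P))
((-71127 - 481829)/(-402248 + 1027961) - 186625)/((436*(-564))) - 3508073/Y(20*24) = ((-71127 - 481829)/(-402248 + 1027961) - 186625)/((436*(-564))) - 3508073*(-1/(4*sqrt(571 - 120*24))) = (-552956/625713 - 186625)/(-245904) - 3508073*(-1/(4*sqrt(571 - 6*480))) = (-552956*1/625713 - 186625)*(-1/245904) - 3508073*(-1/(4*sqrt(571 - 2880))) = (-552956/625713 - 186625)*(-1/245904) - 3508073*I*sqrt(2309)/9236 = -116774241581/625713*(-1/245904) - 3508073*I*sqrt(2309)/9236 = 116774241581/153865329552 - 3508073*I*sqrt(2309)/9236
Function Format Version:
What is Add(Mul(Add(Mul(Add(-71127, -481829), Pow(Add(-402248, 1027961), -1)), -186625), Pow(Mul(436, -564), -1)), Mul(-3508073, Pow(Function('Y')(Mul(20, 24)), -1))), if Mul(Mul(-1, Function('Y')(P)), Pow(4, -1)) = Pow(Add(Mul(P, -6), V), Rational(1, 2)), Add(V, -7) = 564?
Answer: Add(Rational(116774241581, 153865329552), Mul(Rational(-3508073, 9236), I, Pow(2309, Rational(1, 2)))) ≈ Add(0.75894, Mul(-18251., I))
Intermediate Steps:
V = 571 (V = Add(7, 564) = 571)
Function('Y')(P) = Mul(-4, Pow(Add(571, Mul(-6, P)), Rational(1, 2))) (Function('Y')(P) = Mul(-4, Pow(Add(Mul(P, -6), 571), Rational(1, 2))) = Mul(-4, Pow(Add(Mul(-6, P), 571), Rational(1, 2))) = Mul(-4, Pow(Add(571, Mul(-6, P)), Rational(1, 2))))
Add(Mul(Add(Mul(Add(-71127, -481829), Pow(Add(-402248, 1027961), -1)), -186625), Pow(Mul(436, -564), -1)), Mul(-3508073, Pow(Function('Y')(Mul(20, 24)), -1))) = Add(Mul(Add(Mul(Add(-71127, -481829), Pow(Add(-402248, 1027961), -1)), -186625), Pow(Mul(436, -564), -1)), Mul(-3508073, Pow(Mul(-4, Pow(Add(571, Mul(-6, Mul(20, 24))), Rational(1, 2))), -1))) = Add(Mul(Add(Mul(-552956, Pow(625713, -1)), -186625), Pow(-245904, -1)), Mul(-3508073, Pow(Mul(-4, Pow(Add(571, Mul(-6, 480)), Rational(1, 2))), -1))) = Add(Mul(Add(Mul(-552956, Rational(1, 625713)), -186625), Rational(-1, 245904)), Mul(-3508073, Pow(Mul(-4, Pow(Add(571, -2880), Rational(1, 2))), -1))) = Add(Mul(Add(Rational(-552956, 625713), -186625), Rational(-1, 245904)), Mul(-3508073, Pow(Mul(-4, Pow(-2309, Rational(1, 2))), -1))) = Add(Mul(Rational(-116774241581, 625713), Rational(-1, 245904)), Mul(-3508073, Pow(Mul(-4, Mul(I, Pow(2309, Rational(1, 2)))), -1))) = Add(Rational(116774241581, 153865329552), Mul(-3508073, Pow(Mul(-4, I, Pow(2309, Rational(1, 2))), -1))) = Add(Rational(116774241581, 153865329552), Mul(-3508073, Mul(Rational(1, 9236), I, Pow(2309, Rational(1, 2))))) = Add(Rational(116774241581, 153865329552), Mul(Rational(-3508073, 9236), I, Pow(2309, Rational(1, 2))))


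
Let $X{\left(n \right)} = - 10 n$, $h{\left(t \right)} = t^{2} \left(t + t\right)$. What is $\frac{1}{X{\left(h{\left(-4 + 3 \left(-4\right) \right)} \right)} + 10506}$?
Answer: $\frac{1}{92426} \approx 1.0819 \cdot 10^{-5}$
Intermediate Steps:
$h{\left(t \right)} = 2 t^{3}$ ($h{\left(t \right)} = t^{2} \cdot 2 t = 2 t^{3}$)
$\frac{1}{X{\left(h{\left(-4 + 3 \left(-4\right) \right)} \right)} + 10506} = \frac{1}{- 10 \cdot 2 \left(-4 + 3 \left(-4\right)\right)^{3} + 10506} = \frac{1}{- 10 \cdot 2 \left(-4 - 12\right)^{3} + 10506} = \frac{1}{- 10 \cdot 2 \left(-16\right)^{3} + 10506} = \frac{1}{- 10 \cdot 2 \left(-4096\right) + 10506} = \frac{1}{\left(-10\right) \left(-8192\right) + 10506} = \frac{1}{81920 + 10506} = \frac{1}{92426}$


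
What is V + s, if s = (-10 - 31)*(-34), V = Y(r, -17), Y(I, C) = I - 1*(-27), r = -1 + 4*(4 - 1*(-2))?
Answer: 1444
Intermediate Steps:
r = 23 (r = -1 + 4*(4 + 2) = -1 + 4*6 = -1 + 24 = 23)
Y(I, C) = 27 + I (Y(I, C) = I + 27 = 27 + I)
V = 50 (V = 27 + 23 = 50)
s = 1394 (s = -41*(-34) = 1394)
V + s = 50 + 1394 = 1444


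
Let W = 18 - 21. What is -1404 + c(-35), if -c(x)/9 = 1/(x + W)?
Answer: -53343/38 ≈ -1403.8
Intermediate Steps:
W = -3
c(x) = -9/(-3 + x) (c(x) = -9/(x - 3) = -9/(-3 + x))
-1404 + c(-35) = -1404 - 9/(-3 - 35) = -1404 - 9/(-38) = -1404 - 9*(-1/38) = -1404 + 9/38 = -53343/38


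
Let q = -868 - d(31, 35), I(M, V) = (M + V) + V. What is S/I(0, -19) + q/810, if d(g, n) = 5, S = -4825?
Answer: 107641/855 ≈ 125.90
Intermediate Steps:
I(M, V) = M + 2*V
q = -873 (q = -868 - 1*5 = -868 - 5 = -873)
S/I(0, -19) + q/810 = -4825/(0 + 2*(-19)) - 873/810 = -4825/(0 - 38) - 873*1/810 = -4825/(-38) - 97/90 = -4825*(-1/38) - 97/90 = 4825/38 - 97/90 = 107641/855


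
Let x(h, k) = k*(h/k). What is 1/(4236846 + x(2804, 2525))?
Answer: 1/4239650 ≈ 2.3587e-7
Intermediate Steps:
x(h, k) = h
1/(4236846 + x(2804, 2525)) = 1/(4236846 + 2804) = 1/4239650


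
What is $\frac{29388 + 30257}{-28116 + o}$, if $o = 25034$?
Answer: $- \frac{59645}{3082} \approx -19.353$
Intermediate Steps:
$\frac{29388 + 30257}{-28116 + o} = \frac{29388 + 30257}{-28116 + 25034} = \frac{59645}{-3082} = 59645 \left(- \frac{1}{3082}\right) = - \frac{59645}{3082}$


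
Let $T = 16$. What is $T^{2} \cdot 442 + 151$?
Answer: $113303$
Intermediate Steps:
$T^{2} \cdot 442 + 151 = 16^{2} \cdot 442 + 151 = 256 \cdot 442 + 151 = 113152 + 151 = 113303$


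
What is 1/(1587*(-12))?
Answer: -1/19044 ≈ -5.2510e-5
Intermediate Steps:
1/(1587*(-12)) = 1/(-19044) = -1/19044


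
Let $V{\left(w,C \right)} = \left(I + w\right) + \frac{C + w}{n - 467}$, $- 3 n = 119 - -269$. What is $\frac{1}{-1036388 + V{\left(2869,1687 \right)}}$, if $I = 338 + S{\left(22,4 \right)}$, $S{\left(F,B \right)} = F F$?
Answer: $- \frac{1789}{1847508601} \approx -9.6833 \cdot 10^{-7}$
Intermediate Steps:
$n = - \frac{388}{3}$ ($n = - \frac{119 - -269}{3} = - \frac{119 + 269}{3} = \left(- \frac{1}{3}\right) 388 = - \frac{388}{3} \approx -129.33$)
$S{\left(F,B \right)} = F^{2}$
$I = 822$ ($I = 338 + 22^{2} = 338 + 484 = 822$)
$V{\left(w,C \right)} = 822 - \frac{3 C}{1789} + \frac{1786 w}{1789}$ ($V{\left(w,C \right)} = \left(822 + w\right) + \frac{C + w}{- \frac{388}{3} - 467} = \left(822 + w\right) + \frac{C + w}{- \frac{1789}{3}} = \left(822 + w\right) + \left(C + w\right) \left(- \frac{3}{1789}\right) = \left(822 + w\right) - \left(\frac{3 C}{1789} + \frac{3 w}{1789}\right) = 822 - \frac{3 C}{1789} + \frac{1786 w}{1789}$)
$\frac{1}{-1036388 + V{\left(2869,1687 \right)}} = \frac{1}{-1036388 + \left(822 - \frac{5061}{1789} + \frac{1786}{1789} \cdot 2869\right)} = \frac{1}{-1036388 + \left(822 - \frac{5061}{1789} + \frac{5124034}{1789}\right)} = \frac{1}{-1036388 + \frac{6589531}{1789}} = \frac{1}{- \frac{1847508601}{1789}} = - \frac{1789}{1847508601}$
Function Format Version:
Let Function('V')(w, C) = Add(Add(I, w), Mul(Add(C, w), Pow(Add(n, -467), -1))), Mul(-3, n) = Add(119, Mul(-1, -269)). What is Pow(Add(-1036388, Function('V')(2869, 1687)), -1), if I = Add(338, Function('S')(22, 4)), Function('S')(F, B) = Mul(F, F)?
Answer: Rational(-1789, 1847508601) ≈ -9.6833e-7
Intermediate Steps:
n = Rational(-388, 3) (n = Mul(Rational(-1, 3), Add(119, Mul(-1, -269))) = Mul(Rational(-1, 3), Add(119, 269)) = Mul(Rational(-1, 3), 388) = Rational(-388, 3) ≈ -129.33)
Function('S')(F, B) = Pow(F, 2)
I = 822 (I = Add(338, Pow(22, 2)) = Add(338, 484) = 822)
Function('V')(w, C) = Add(822, Mul(Rational(-3, 1789), C), Mul(Rational(1786, 1789), w)) (Function('V')(w, C) = Add(Add(822, w), Mul(Add(C, w), Pow(Add(Rational(-388, 3), -467), -1))) = Add(Add(822, w), Mul(Add(C, w), Pow(Rational(-1789, 3), -1))) = Add(Add(822, w), Mul(Add(C, w), Rational(-3, 1789))) = Add(Add(822, w), Add(Mul(Rational(-3, 1789), C), Mul(Rational(-3, 1789), w))) = Add(822, Mul(Rational(-3, 1789), C), Mul(Rational(1786, 1789), w)))
Pow(Add(-1036388, Function('V')(2869, 1687)), -1) = Pow(Add(-1036388, Add(822, Mul(Rational(-3, 1789), 1687), Mul(Rational(1786, 1789), 2869))), -1) = Pow(Add(-1036388, Add(822, Rational(-5061, 1789), Rational(5124034, 1789))), -1) = Pow(Add(-1036388, Rational(6589531, 1789)), -1) = Pow(Rational(-1847508601, 1789), -1) = Rational(-1789, 1847508601)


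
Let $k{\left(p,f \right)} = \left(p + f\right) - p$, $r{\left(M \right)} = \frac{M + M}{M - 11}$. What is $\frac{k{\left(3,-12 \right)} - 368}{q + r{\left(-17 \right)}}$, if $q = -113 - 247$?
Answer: $\frac{5320}{5023} \approx 1.0591$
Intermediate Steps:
$q = -360$
$r{\left(M \right)} = \frac{2 M}{-11 + M}$
$k{\left(p,f \right)} = f$ ($k{\left(p,f \right)} = \left(f + p\right) - p = f$)
$\frac{k{\left(3,-12 \right)} - 368}{q + r{\left(-17 \right)}} = \frac{-12 - 368}{-360 + 2 \left(-17\right) \frac{1}{-11 - 17}} = - \frac{380}{-360 + 2 \left(-17\right) \frac{1}{-28}} = - \frac{380}{-360 + 2 \left(-17\right) \left(- \frac{1}{28}\right)} = - \frac{380}{-360 + \frac{17}{14}} = - \frac{380}{- \frac{5023}{14}} = \left(-380\right) \left(- \frac{14}{5023}\right) = \frac{5320}{5023}$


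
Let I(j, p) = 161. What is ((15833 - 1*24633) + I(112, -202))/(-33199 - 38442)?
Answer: 8639/71641 ≈ 0.12059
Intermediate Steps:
((15833 - 1*24633) + I(112, -202))/(-33199 - 38442) = ((15833 - 1*24633) + 161)/(-33199 - 38442) = ((15833 - 24633) + 161)/(-71641) = (-8800 + 161)*(-1/71641) = -8639*(-1/71641) = 8639/71641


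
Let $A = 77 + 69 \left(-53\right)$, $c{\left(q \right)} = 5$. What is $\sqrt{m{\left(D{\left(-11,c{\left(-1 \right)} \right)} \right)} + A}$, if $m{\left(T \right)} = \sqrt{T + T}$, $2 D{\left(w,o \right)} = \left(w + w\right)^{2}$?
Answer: $i \sqrt{3558} \approx 59.649 i$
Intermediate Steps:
$A = -3580$ ($A = 77 - 3657 = -3580$)
$D{\left(w,o \right)} = 2 w^{2}$ ($D{\left(w,o \right)} = \frac{\left(w + w\right)^{2}}{2} = \frac{\left(2 w\right)^{2}}{2} = \frac{4 w^{2}}{2} = 2 w^{2}$)
$m{\left(T \right)} = \sqrt{2} \sqrt{T}$ ($m{\left(T \right)} = \sqrt{2 T} = \sqrt{2} \sqrt{T}$)
$\sqrt{m{\left(D{\left(-11,c{\left(-1 \right)} \right)} \right)} + A} = \sqrt{\sqrt{2} \sqrt{2 \left(-11\right)^{2}} - 3580} = \sqrt{\sqrt{2} \sqrt{2 \cdot 121} - 3580} = \sqrt{\sqrt{2} \sqrt{242} - 3580} = \sqrt{\sqrt{2} \cdot 11 \sqrt{2} - 3580} = \sqrt{22 - 3580} = \sqrt{-3558} = i \sqrt{3558}$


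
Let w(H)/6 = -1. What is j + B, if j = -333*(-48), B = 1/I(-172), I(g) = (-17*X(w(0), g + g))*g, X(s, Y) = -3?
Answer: 140211647/8772 ≈ 15984.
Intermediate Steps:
w(H) = -6 (w(H) = 6*(-1) = -6)
I(g) = 51*g (I(g) = (-17*(-3))*g = 51*g)
B = -1/8772 (B = 1/(51*(-172)) = 1/(-8772) = -1/8772 ≈ -0.00011400)
j = 15984
j + B = 15984 - 1/8772 = 140211647/8772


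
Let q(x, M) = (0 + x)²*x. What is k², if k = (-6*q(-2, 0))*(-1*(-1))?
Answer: 2304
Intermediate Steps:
q(x, M) = x³ (q(x, M) = x²*x = x³)
k = 48 (k = (-6*(-2)³)*(-1*(-1)) = -6*(-8)*1 = 48*1 = 48)
k² = 48² = 2304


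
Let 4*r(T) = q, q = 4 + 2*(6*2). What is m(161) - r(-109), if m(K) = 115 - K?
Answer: -53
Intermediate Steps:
q = 28 (q = 4 + 2*12 = 4 + 24 = 28)
r(T) = 7 (r(T) = (1/4)*28 = 7)
m(161) - r(-109) = (115 - 1*161) - 1*7 = (115 - 161) - 7 = -46 - 7 = -53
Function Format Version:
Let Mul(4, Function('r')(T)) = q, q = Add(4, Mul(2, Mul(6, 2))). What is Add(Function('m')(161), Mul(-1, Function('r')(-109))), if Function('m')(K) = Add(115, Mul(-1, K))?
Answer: -53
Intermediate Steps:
q = 28 (q = Add(4, Mul(2, 12)) = Add(4, 24) = 28)
Function('r')(T) = 7 (Function('r')(T) = Mul(Rational(1, 4), 28) = 7)
Add(Function('m')(161), Mul(-1, Function('r')(-109))) = Add(Add(115, Mul(-1, 161)), Mul(-1, 7)) = Add(Add(115, -161), -7) = Add(-46, -7) = -53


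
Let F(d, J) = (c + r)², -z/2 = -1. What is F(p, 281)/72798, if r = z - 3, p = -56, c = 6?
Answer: 25/72798 ≈ 0.00034342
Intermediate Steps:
z = 2 (z = -2*(-1) = 2)
r = -1 (r = 2 - 3 = -1)
F(d, J) = 25 (F(d, J) = (6 - 1)² = 5² = 25)
F(p, 281)/72798 = 25/72798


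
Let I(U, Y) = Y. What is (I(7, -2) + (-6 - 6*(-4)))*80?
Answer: 1280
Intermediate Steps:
(I(7, -2) + (-6 - 6*(-4)))*80 = (-2 + (-6 - 6*(-4)))*80 = (-2 + (-6 + 24))*80 = (-2 + 18)*80 = 16*80 = 1280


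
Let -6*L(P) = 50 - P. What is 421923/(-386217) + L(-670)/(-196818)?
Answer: -4610871943/4223025417 ≈ -1.0918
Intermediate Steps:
L(P) = -25/3 + P/6 (L(P) = -(50 - P)/6 = -25/3 + P/6)
421923/(-386217) + L(-670)/(-196818) = 421923/(-386217) + (-25/3 + (1/6)*(-670))/(-196818) = 421923*(-1/386217) + (-25/3 - 335/3)*(-1/196818) = -140641/128739 - 120*(-1/196818) = -140641/128739 + 20/32803 = -4610871943/4223025417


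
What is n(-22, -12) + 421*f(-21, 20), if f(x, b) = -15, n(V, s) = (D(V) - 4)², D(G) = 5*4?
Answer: -6059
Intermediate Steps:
D(G) = 20
n(V, s) = 256 (n(V, s) = (20 - 4)² = 16² = 256)
n(-22, -12) + 421*f(-21, 20) = 256 + 421*(-15) = 256 - 6315 = -6059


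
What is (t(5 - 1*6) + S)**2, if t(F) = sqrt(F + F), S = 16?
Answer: (16 + I*sqrt(2))**2 ≈ 254.0 + 45.255*I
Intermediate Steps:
t(F) = sqrt(2)*sqrt(F) (t(F) = sqrt(2*F) = sqrt(2)*sqrt(F))
(t(5 - 1*6) + S)**2 = (sqrt(2)*sqrt(5 - 1*6) + 16)**2 = (sqrt(2)*sqrt(5 - 6) + 16)**2 = (sqrt(2)*sqrt(-1) + 16)**2 = (sqrt(2)*I + 16)**2 = (I*sqrt(2) + 16)**2 = (16 + I*sqrt(2))**2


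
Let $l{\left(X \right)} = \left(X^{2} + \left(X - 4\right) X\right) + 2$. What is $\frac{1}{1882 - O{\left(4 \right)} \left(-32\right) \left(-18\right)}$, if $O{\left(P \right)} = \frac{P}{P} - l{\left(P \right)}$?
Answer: $\frac{1}{11674} \approx 8.566 \cdot 10^{-5}$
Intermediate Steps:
$l{\left(X \right)} = 2 + X^{2} + X \left(-4 + X\right)$ ($l{\left(X \right)} = \left(X^{2} + \left(X - 4\right) X\right) + 2 = \left(X^{2} + \left(-4 + X\right) X\right) + 2 = \left(X^{2} + X \left(-4 + X\right)\right) + 2 = 2 + X^{2} + X \left(-4 + X\right)$)
$O{\left(P \right)} = -1 - 2 P^{2} + 4 P$ ($O{\left(P \right)} = \frac{P}{P} - \left(2 - 4 P + 2 P^{2}\right) = 1 - \left(2 - 4 P + 2 P^{2}\right) = -1 - 2 P^{2} + 4 P$)
$\frac{1}{1882 - O{\left(4 \right)} \left(-32\right) \left(-18\right)} = \frac{1}{1882 - \left(-1 - 2 \cdot 4^{2} + 4 \cdot 4\right) \left(-32\right) \left(-18\right)} = \frac{1}{1882 - \left(-1 - 32 + 16\right) \left(-32\right) \left(-18\right)} = \frac{1}{1882 - \left(-17\right) \left(-32\right) \left(-18\right)} = \frac{1}{1882 - 544 \left(-18\right)} = \frac{1}{1882 - -9792} = \frac{1}{1882 + 9792} = \frac{1}{11674}$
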